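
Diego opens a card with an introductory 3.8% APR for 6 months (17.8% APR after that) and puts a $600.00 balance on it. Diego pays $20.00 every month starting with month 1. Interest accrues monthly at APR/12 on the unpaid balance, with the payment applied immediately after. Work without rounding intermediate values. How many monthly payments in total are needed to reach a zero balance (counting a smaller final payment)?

Promo months 1–6 at r₀ = 3.8%/12 = 0.00316667; months 7+ at r₁ = 17.8%/12 = 0.0148333.
After month 6: iterate B ← B·(1+r₀) − $20.00 for 6 months → $490.54.
Then at r₁ with $20.00/mo: n₂ = −ln(1 − r₁·B/P)/ln(1+r₁) ≈ 30.72 → 31 more payments.

37 payments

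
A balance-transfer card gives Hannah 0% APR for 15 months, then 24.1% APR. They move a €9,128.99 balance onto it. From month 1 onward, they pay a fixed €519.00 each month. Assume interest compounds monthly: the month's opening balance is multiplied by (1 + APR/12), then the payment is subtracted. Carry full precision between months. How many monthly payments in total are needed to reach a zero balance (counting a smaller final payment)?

Promo months 1–15 at r₀ = 0%/12 = 0; months 16+ at r₁ = 24.1%/12 = 0.0200833.
After month 15 (no interest yet): B = €9,128.99 − 15·€519.00 = €1,343.99.
Then at r₁ with €519.00/mo: n₂ = −ln(1 − r₁·B/P)/ln(1+r₁) ≈ 2.69 → 3 more payments.

18 months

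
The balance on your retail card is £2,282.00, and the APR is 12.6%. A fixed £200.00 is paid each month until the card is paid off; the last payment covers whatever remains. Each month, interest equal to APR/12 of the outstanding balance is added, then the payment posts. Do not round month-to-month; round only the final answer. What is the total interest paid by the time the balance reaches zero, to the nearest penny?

£161.62

Monthly rate r = 12.6%/12 = 1.05% = 0.0105.
Payoff takes n = ⌈−ln(1 − rB₀/P)/ln(1+r)⌉ = ⌈12.217⌉ = 13 payments; the last is £43.62.
Total paid = 12·£200.00 + £43.62 = £2,443.62.
Total interest = total paid − principal = £2,443.62 − £2,282.00 = £161.62.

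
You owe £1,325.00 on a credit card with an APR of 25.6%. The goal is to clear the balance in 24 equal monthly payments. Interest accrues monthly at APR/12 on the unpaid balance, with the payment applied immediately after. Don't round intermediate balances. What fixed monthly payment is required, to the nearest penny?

Monthly rate r = 25.6%/12 = 2.13333% = 0.0213333.
Level-payment amortization: P = B₀·r / (1 − (1+r)^(−n)) = 1325.00·0.0213333 / (1 − 1.02133^(−24)).
Denominator 1 − (1+r)^(−24) = 0.39746837.
P = 28.2667 / 0.39746837 ≈ 71.12.

£71.12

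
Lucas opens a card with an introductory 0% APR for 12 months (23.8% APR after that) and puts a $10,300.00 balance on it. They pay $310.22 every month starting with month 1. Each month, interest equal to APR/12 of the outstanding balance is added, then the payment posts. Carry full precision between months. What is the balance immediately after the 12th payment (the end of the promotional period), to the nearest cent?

Promo months 1–12 at r₀ = 0%/12 = 0; months 13+ at r₁ = 23.8%/12 = 0.0198333.
After month 12 (no interest yet): B = $10,300.00 − 12·$310.22 = $6,577.36.

$6,577.36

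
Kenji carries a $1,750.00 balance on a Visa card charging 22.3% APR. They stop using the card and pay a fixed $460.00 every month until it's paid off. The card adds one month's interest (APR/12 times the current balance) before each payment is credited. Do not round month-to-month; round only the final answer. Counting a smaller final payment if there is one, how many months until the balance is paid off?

Monthly rate r = 22.3%/12 = 1.85833% = 0.0185833.
Recurrence: B ← B·(1+r) − $460.00.
Month 1: interest $32.52; balance after payment $1,322.52.
Month 2: interest $24.58; balance after payment $887.10.
Month 3: interest $16.49; balance after payment $443.58.
Month 4: interest $8.24; balance after payment $0.00.

4 payments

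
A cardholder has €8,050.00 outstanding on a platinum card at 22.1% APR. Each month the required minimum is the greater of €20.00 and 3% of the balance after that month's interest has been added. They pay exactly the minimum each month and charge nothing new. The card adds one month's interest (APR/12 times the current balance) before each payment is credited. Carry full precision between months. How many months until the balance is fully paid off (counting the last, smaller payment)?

257 months

Monthly rate r = 22.1%/12 = 1.84167% = 0.0184167.
While 3% of the post-interest balance exceeds €20.00, each month B ← (B·(1+r))·(1 − 0.03), i.e. B shrinks by the factor (1+r)·0.97 = 0.98786.
This holds for months 1–206. Entering month 207 the balance is €650.77; 3% of the post-interest balance is now below €20.00, so the flat €20.00 minimum applies from here.
From month 207 a fixed €20.00 at rate r clears €650.77 in 51 more payments. Total: 206 + 51 = 257 months.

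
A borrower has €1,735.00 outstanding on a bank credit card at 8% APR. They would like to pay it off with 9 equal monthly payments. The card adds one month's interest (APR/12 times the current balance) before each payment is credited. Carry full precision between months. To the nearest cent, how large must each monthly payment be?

€199.26

Monthly rate r = 8%/12 = 0.666667% = 0.00666667.
Level-payment amortization: P = B₀·r / (1 − (1+r)^(−n)) = 1735.00·0.00666667 / (1 − 1.00667^(−9)).
Denominator 1 − (1+r)^(−9) = 0.0580479278.
P = 11.5667 / 0.0580479278 ≈ 199.26.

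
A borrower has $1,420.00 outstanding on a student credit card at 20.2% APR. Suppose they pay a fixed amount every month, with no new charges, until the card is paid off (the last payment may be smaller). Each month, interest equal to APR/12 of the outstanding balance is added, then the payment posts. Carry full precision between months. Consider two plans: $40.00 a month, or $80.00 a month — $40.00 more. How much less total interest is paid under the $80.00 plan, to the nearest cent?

Monthly rate r = 20.2%/12 = 1.68333% = 0.0168333.
At $40.00/mo: n = ⌈−ln(1 − rB₀/P)/ln(1+r)⌉ = 55 payments (last $21.25); total interest = total paid − $1,420.00 = $761.25.
At $80.00/mo: 22 payments (last $21.18); total interest $281.18.
Interest saved = $761.25 − $281.18 = $480.07.

$480.07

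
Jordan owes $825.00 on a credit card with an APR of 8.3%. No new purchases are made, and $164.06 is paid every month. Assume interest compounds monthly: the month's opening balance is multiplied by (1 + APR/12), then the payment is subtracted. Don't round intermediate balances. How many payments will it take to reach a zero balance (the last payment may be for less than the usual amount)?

6 payments

Monthly rate r = 8.3%/12 = 0.691667% = 0.00691667.
Recurrence: B ← B·(1+r) − $164.06.
Month 1: interest $5.71; balance after payment $666.65.
Month 2: interest $4.61; balance after payment $507.20.
Month 3: interest $3.51; balance after payment $346.65.
Month 4: interest $2.40; balance after payment $184.98.
Month 5: interest $1.28; balance after payment $22.20.
Month 6: interest $0.15; balance after payment $0.00.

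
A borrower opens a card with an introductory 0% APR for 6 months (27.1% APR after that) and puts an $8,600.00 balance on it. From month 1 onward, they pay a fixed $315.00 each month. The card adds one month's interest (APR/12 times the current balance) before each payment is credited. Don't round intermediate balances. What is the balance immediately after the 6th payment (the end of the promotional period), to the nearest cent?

$6,710.00

Promo months 1–6 at r₀ = 0%/12 = 0; months 7+ at r₁ = 27.1%/12 = 0.0225833.
After month 6 (no interest yet): B = $8,600.00 − 6·$315.00 = $6,710.00.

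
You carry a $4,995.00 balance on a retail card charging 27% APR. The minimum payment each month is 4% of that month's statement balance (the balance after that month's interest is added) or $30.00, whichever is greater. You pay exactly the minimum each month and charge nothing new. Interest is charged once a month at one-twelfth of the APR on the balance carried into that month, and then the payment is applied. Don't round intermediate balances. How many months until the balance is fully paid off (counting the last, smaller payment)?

Monthly rate r = 27%/12 = 2.25% = 0.0225.
While 4% of the post-interest balance exceeds $30.00, each month B ← (B·(1+r))·(1 − 0.04), i.e. B shrinks by the factor (1+r)·0.96 = 0.9816.
This holds for months 1–104. Entering month 105 the balance is $723.98; 4% of the post-interest balance is now below $30.00, so the flat $30.00 minimum applies from here.
From month 105 a fixed $30.00 at rate r clears $723.98 in 36 more payments. Total: 104 + 36 = 140 months.

140 months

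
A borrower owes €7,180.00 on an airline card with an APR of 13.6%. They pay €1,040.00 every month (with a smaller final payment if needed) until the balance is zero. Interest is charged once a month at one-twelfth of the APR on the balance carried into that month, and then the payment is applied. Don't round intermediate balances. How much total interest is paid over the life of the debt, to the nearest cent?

€339.79

Monthly rate r = 13.6%/12 = 1.13333% = 0.0113333.
Payoff takes n = ⌈−ln(1 − rB₀/P)/ln(1+r)⌉ = ⌈7.230⌉ = 8 payments; the last is €239.79.
Total paid = 7·€1,040.00 + €239.79 = €7,519.79.
Total interest = total paid − principal = €7,519.79 − €7,180.00 = €339.79.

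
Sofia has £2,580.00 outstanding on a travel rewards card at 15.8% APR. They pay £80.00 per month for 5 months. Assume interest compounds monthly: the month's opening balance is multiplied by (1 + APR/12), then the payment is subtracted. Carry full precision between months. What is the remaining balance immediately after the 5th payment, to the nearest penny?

£2,343.71

Monthly rate r = 15.8%/12 = 1.31667% = 0.0131667.
Each month: B ← B·(1+r) − £80.00.
Month 1: interest £33.97; balance after payment £2,533.97.
Month 2: interest £33.36; balance after payment £2,487.33.
Month 3: interest £32.75; balance after payment £2,440.08.
Month 4: interest £32.13; balance after payment £2,392.21.
Month 5: interest £31.50; balance after payment £2,343.71.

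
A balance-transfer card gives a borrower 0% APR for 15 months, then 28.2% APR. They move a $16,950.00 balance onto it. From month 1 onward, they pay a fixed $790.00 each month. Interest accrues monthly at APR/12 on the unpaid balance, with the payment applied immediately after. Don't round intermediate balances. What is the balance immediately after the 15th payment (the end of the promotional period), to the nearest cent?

$5,100.00

Promo months 1–15 at r₀ = 0%/12 = 0; months 16+ at r₁ = 28.2%/12 = 0.0235.
After month 15 (no interest yet): B = $16,950.00 − 15·$790.00 = $5,100.00.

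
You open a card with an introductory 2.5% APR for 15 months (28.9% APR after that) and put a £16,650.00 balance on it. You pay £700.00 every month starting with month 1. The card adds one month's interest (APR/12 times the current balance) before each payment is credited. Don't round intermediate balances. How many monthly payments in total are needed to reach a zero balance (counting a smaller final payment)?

26 months

Promo months 1–15 at r₀ = 2.5%/12 = 0.00208333; months 16+ at r₁ = 28.9%/12 = 0.0240833.
After month 15: iterate B ← B·(1+r₀) − £700.00 for 15 months → £6,523.45.
Then at r₁ with £700.00/mo: n₂ = −ln(1 − r₁·B/P)/ln(1+r₁) ≈ 10.68 → 11 more payments.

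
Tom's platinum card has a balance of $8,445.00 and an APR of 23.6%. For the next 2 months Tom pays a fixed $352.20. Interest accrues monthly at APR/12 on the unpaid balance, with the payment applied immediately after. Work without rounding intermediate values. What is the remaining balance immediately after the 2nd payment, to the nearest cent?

$8,069.11

Monthly rate r = 23.6%/12 = 1.96667% = 0.0196667.
Each month: B ← B·(1+r) − $352.20.
Month 1: interest $166.09; balance after payment $8,258.88.
Month 2: interest $162.42; balance after payment $8,069.11.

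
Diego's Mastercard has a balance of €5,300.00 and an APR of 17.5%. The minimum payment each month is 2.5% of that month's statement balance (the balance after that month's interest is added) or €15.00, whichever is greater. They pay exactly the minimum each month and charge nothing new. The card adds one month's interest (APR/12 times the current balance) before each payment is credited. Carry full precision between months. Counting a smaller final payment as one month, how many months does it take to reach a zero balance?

262 months

Monthly rate r = 17.5%/12 = 1.45833% = 0.0145833.
While 2.5% of the post-interest balance exceeds €15.00, each month B ← (B·(1+r))·(1 − 0.025), i.e. B shrinks by the factor (1+r)·0.975 = 0.98922.
This holds for months 1–203. Entering month 204 the balance is €586.98; 2.5% of the post-interest balance is now below €15.00, so the flat €15.00 minimum applies from here.
From month 204 a fixed €15.00 at rate r clears €586.98 in 59 more payments. Total: 203 + 59 = 262 months.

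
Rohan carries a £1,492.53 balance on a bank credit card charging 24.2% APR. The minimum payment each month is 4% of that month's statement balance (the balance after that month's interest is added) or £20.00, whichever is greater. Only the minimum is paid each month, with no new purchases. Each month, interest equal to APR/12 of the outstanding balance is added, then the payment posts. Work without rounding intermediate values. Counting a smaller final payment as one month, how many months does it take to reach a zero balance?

88 months

Monthly rate r = 24.2%/12 = 2.01667% = 0.0201667.
While 4% of the post-interest balance exceeds £20.00, each month B ← (B·(1+r))·(1 − 0.04), i.e. B shrinks by the factor (1+r)·0.96 = 0.97936.
This holds for months 1–54. Entering month 55 the balance is £483.96; 4% of the post-interest balance is now below £20.00, so the flat £20.00 minimum applies from here.
From month 55 a fixed £20.00 at rate r clears £483.96 in 34 more payments. Total: 54 + 34 = 88 months.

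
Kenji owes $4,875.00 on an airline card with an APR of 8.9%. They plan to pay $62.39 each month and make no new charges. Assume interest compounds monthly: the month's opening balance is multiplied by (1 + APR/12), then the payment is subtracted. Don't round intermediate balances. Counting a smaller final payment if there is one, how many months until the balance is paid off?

Monthly rate r = 8.9%/12 = 0.741667% = 0.00741667.
Recurrence: B ← B·(1+r) − $62.39.
Month 1: interest $36.16; balance after payment $4,848.77.
Month 2: interest $35.96; balance after payment $4,822.34.
Closed form: n = −ln(1 − rB₀/P)/ln(1+r) = −ln(0.42048)/ln(1.00742) ≈ 117.245, so the balance reaches zero during payment 118.

118 payments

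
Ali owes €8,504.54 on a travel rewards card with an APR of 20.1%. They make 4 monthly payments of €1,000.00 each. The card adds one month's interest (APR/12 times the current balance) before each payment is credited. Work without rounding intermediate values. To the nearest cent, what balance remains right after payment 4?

Monthly rate r = 20.1%/12 = 1.675% = 0.01675.
Each month: B ← B·(1+r) − €1,000.00.
Month 1: interest €142.45; balance after payment €7,646.99.
Month 2: interest €128.09; balance after payment €6,775.08.
Month 3: interest €113.48; balance after payment €5,888.56.
Month 4: interest €98.63; balance after payment €4,987.19.

€4,987.19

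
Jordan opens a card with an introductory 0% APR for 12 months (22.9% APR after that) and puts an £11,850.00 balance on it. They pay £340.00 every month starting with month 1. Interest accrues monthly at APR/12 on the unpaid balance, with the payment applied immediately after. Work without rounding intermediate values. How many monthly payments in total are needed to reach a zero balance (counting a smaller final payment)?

Promo months 1–12 at r₀ = 0%/12 = 0; months 13+ at r₁ = 22.9%/12 = 0.0190833.
After month 12 (no interest yet): B = £11,850.00 − 12·£340.00 = £7,770.00.
Then at r₁ with £340.00/mo: n₂ = −ln(1 − r₁·B/P)/ln(1+r₁) ≈ 30.31 → 31 more payments.

43 payments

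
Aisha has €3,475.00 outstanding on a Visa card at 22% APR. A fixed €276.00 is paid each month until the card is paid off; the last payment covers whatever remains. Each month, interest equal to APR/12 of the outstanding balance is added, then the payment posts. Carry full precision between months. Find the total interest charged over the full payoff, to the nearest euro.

Monthly rate r = 22%/12 = 1.83333% = 0.0183333.
Payoff takes n = ⌈−ln(1 − rB₀/P)/ln(1+r)⌉ = ⌈14.446⌉ = 15 payments; the last is €123.64.
Total paid = 14·€276.00 + €123.64 = €3,987.64.
Total interest = total paid − principal = €3,987.64 − €3,475.00 = €512.64.

€513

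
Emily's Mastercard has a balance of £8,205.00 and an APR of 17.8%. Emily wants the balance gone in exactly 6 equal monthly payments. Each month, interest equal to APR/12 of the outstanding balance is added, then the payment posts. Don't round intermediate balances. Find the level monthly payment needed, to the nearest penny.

Monthly rate r = 17.8%/12 = 1.48333% = 0.0148333.
Level-payment amortization: P = B₀·r / (1 − (1+r)^(−n)) = 8205.00·0.0148333 / (1 − 1.01483^(−6)).
Denominator 1 − (1+r)^(−6) = 0.0845562626.
P = 121.708 / 0.0845562626 ≈ 1439.37.

£1,439.37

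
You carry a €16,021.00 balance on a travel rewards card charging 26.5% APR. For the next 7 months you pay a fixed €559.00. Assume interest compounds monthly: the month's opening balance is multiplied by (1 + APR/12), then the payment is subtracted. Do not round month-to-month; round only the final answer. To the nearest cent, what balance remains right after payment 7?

€14,485.84

Monthly rate r = 26.5%/12 = 2.20833% = 0.0220833.
Each month: B ← B·(1+r) − €559.00.
Month 1: interest €353.80; balance after payment €15,815.80.
Month 2: interest €349.27; balance after payment €15,606.06.
Month 3: interest €344.63; balance after payment €15,391.70.
Month 4: interest €339.90; balance after payment €15,172.60.
Month 5: interest €335.06; balance after payment €14,948.66.
Month 6: interest €330.12; balance after payment €14,719.77.
Month 7: interest €325.06; balance after payment €14,485.84.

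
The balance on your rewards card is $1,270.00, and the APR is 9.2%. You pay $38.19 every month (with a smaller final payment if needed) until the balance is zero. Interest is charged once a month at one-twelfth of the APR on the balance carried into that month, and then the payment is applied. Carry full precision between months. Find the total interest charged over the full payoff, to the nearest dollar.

$202

Monthly rate r = 9.2%/12 = 0.766667% = 0.00766667.
Payoff takes n = ⌈−ln(1 − rB₀/P)/ln(1+r)⌉ = ⌈38.535⌉ = 39 payments; the last is $20.47.
Total paid = 38·$38.19 + $20.47 = $1,471.69.
Total interest = total paid − principal = $1,471.69 − $1,270.00 = $201.69.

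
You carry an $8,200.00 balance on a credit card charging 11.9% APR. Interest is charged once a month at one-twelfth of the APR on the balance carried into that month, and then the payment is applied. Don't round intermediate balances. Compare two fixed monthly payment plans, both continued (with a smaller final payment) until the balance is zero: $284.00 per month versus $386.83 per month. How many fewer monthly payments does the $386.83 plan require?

Monthly rate r = 11.9%/12 = 0.991667% = 0.00991667.
At $284.00/mo: n = ⌈−ln(1 − rB₀/P)/ln(1+r)⌉ = 35 payments (last $52.69); total interest = total paid − $8,200.00 = $1,508.69.
At $386.83/mo: 24 payments (last $354.21); total interest $1,051.30.
Payments saved = 35 − 24 = 11.

11 fewer payments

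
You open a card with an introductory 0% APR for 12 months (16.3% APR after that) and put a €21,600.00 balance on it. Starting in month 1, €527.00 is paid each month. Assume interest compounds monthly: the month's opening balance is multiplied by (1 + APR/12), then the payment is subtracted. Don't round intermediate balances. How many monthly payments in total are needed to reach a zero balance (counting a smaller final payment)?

Promo months 1–12 at r₀ = 0%/12 = 0; months 13+ at r₁ = 16.3%/12 = 0.0135833.
After month 12 (no interest yet): B = €21,600.00 − 12·€527.00 = €15,276.00.
Then at r₁ with €527.00/mo: n₂ = −ln(1 − r₁·B/P)/ln(1+r₁) ≈ 37.09 → 38 more payments.

50 payments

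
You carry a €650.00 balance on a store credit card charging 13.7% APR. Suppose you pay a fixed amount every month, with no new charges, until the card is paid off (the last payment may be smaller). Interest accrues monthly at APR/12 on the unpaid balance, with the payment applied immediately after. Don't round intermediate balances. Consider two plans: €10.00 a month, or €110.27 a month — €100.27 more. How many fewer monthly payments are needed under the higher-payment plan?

Monthly rate r = 13.7%/12 = 1.14167% = 0.0114167.
At €10.00/mo: n = ⌈−ln(1 − rB₀/P)/ln(1+r)⌉ = 120 payments (last €3.74); total interest = total paid − €650.00 = €543.74.
At €110.27/mo: 7 payments (last €15.19); total interest €26.81.
Payments saved = 120 − 7 = 113.

113 fewer payments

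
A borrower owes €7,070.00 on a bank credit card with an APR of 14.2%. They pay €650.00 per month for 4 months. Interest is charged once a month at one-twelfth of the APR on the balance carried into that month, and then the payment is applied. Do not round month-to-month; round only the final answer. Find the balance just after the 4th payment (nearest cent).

Monthly rate r = 14.2%/12 = 1.18333% = 0.0118333.
Each month: B ← B·(1+r) − €650.00.
Month 1: interest €83.66; balance after payment €6,503.66.
Month 2: interest €76.96; balance after payment €5,930.62.
Month 3: interest €70.18; balance after payment €5,350.80.
Month 4: interest €63.32; balance after payment €4,764.12.

€4,764.12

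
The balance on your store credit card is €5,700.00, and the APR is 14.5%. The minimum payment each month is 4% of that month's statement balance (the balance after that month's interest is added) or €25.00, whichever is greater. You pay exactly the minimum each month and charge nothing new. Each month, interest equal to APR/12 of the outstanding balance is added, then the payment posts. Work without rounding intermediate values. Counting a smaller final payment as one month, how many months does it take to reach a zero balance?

107 months

Monthly rate r = 14.5%/12 = 1.20833% = 0.0120833.
While 4% of the post-interest balance exceeds €25.00, each month B ← (B·(1+r))·(1 − 0.04), i.e. B shrinks by the factor (1+r)·0.96 = 0.9716.
This holds for months 1–78. Entering month 79 the balance is €602.42; 4% of the post-interest balance is now below €25.00, so the flat €25.00 minimum applies from here.
From month 79 a fixed €25.00 at rate r clears €602.42 in 29 more payments. Total: 78 + 29 = 107 months.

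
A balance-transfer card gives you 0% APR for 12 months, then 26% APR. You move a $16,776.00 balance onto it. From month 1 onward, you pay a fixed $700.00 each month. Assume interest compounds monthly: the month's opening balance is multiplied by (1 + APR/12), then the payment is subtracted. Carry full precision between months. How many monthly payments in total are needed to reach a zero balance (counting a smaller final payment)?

Promo months 1–12 at r₀ = 0%/12 = 0; months 13+ at r₁ = 26%/12 = 0.0216667.
After month 12 (no interest yet): B = $16,776.00 − 12·$700.00 = $8,376.00.
Then at r₁ with $700.00/mo: n₂ = −ln(1 − r₁·B/P)/ln(1+r₁) ≈ 14.00 → 15 more payments.

27 payments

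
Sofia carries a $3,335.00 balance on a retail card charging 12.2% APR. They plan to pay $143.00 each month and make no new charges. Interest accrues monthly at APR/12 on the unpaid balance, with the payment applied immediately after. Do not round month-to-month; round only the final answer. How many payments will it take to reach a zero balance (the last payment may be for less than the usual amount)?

27 payments

Monthly rate r = 12.2%/12 = 1.01667% = 0.0101667.
Recurrence: B ← B·(1+r) − $143.00.
Month 1: interest $33.91; balance after payment $3,225.91.
Month 2: interest $32.80; balance after payment $3,115.70.
Closed form: n = −ln(1 − rB₀/P)/ln(1+r) = −ln(0.7629)/ln(1.01017) ≈ 26.755, so the balance reaches zero during payment 27.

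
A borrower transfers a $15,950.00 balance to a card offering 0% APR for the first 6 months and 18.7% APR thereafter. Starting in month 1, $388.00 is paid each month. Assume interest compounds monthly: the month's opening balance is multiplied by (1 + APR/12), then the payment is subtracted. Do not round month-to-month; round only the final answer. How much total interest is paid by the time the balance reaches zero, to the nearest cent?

Promo months 1–6 at r₀ = 0%/12 = 0; months 7+ at r₁ = 18.7%/12 = 0.0155833.
After month 6 (no interest yet): B = $15,950.00 − 6·$388.00 = $13,622.00.
Then at r₁ with $388.00/mo: n₂ = −ln(1 − r₁·B/P)/ln(1+r₁) ≈ 51.22 → 52 more payments.
Total paid = 57·$388.00 + $87.61 = $22,203.61; interest = $22,203.61 − $15,950.00 = $6,253.61.

$6,253.61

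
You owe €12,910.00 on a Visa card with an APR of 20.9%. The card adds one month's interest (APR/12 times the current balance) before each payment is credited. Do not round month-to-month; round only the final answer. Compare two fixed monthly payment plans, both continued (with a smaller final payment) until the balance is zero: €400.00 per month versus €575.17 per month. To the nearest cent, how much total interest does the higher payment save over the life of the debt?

Monthly rate r = 20.9%/12 = 1.74167% = 0.0174167.
At €400.00/mo: n = ⌈−ln(1 − rB₀/P)/ln(1+r)⌉ = 48 payments (last €331.31); total interest = total paid − €12,910.00 = €6,221.31.
At €575.17/mo: 29 payments (last €412.32); total interest €3,607.08.
Interest saved = €6,221.31 − €3,607.08 = €2,614.23.

€2,614.23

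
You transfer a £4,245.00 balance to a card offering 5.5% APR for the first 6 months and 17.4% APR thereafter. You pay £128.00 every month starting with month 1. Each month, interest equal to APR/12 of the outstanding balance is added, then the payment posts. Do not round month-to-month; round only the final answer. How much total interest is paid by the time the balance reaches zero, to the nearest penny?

Promo months 1–6 at r₀ = 5.5%/12 = 0.00458333; months 7+ at r₁ = 17.4%/12 = 0.0145.
After month 6: iterate B ← B·(1+r₀) − £128.00 for 6 months → £3,586.23.
Then at r₁ with £128.00/mo: n₂ = −ln(1 − r₁·B/P)/ln(1+r₁) ≈ 36.21 → 37 more payments.
Total paid = 42·£128.00 + £27.27 = £5,403.27; interest = £5,403.27 − £4,245.00 = £1,158.27.

£1,158.27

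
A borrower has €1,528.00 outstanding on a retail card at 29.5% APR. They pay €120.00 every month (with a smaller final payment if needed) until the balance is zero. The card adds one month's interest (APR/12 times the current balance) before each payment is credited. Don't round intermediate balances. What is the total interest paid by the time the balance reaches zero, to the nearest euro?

€328

Monthly rate r = 29.5%/12 = 2.45833% = 0.0245833.
Payoff takes n = ⌈−ln(1 − rB₀/P)/ln(1+r)⌉ = ⌈15.460⌉ = 16 payments; the last is €55.56.
Total paid = 15·€120.00 + €55.56 = €1,855.56.
Total interest = total paid − principal = €1,855.56 − €1,528.00 = €327.56.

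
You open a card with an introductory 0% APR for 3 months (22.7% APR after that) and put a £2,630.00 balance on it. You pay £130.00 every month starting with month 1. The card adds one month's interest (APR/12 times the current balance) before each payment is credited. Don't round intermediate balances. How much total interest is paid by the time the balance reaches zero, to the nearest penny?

£496.37

Promo months 1–3 at r₀ = 0%/12 = 0; months 4+ at r₁ = 22.7%/12 = 0.0189167.
After month 3 (no interest yet): B = £2,630.00 − 3·£130.00 = £2,240.00.
Then at r₁ with £130.00/mo: n₂ = −ln(1 − r₁·B/P)/ln(1+r₁) ≈ 21.05 → 22 more payments.
Total paid = 24·£130.00 + £6.37 = £3,126.37; interest = £3,126.37 − £2,630.00 = £496.37.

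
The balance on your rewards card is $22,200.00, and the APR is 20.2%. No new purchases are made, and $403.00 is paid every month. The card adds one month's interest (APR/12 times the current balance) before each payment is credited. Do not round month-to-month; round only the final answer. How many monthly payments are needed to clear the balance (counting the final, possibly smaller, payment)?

Monthly rate r = 20.2%/12 = 1.68333% = 0.0168333.
Recurrence: B ← B·(1+r) − $403.00.
Month 1: interest $373.70; balance after payment $22,170.70.
Month 2: interest $373.21; balance after payment $22,140.91.
Closed form: n = −ln(1 − rB₀/P)/ln(1+r) = −ln(0.072705)/ln(1.01683) ≈ 157.031, so the balance reaches zero during payment 158.

158 payments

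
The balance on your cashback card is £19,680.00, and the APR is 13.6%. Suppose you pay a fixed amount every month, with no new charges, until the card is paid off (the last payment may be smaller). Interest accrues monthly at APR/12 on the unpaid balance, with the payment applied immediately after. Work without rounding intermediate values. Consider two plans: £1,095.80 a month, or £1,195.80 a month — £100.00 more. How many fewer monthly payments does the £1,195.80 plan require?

Monthly rate r = 13.6%/12 = 1.13333% = 0.0113333.
At £1,095.80/mo: n = ⌈−ln(1 − rB₀/P)/ln(1+r)⌉ = 21 payments (last £213.67); total interest = total paid − £19,680.00 = £2,449.67.
At £1,195.80/mo: 19 payments (last £381.40); total interest £2,225.80.
Payments saved = 21 − 19 = 2.

2 fewer payments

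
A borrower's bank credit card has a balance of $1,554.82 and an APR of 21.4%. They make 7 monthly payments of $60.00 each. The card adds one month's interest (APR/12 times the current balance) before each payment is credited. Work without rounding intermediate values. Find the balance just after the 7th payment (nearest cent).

Monthly rate r = 21.4%/12 = 1.78333% = 0.0178333.
Each month: B ← B·(1+r) − $60.00.
Month 1: interest $27.73; balance after payment $1,522.55.
Month 2: interest $27.15; balance after payment $1,489.70.
Month 3: interest $26.57; balance after payment $1,456.27.
Month 4: interest $25.97; balance after payment $1,422.24.
Month 5: interest $25.36; balance after payment $1,387.60.
Month 6: interest $24.75; balance after payment $1,352.34.
Month 7: interest $24.12; balance after payment $1,316.46.

$1,316.46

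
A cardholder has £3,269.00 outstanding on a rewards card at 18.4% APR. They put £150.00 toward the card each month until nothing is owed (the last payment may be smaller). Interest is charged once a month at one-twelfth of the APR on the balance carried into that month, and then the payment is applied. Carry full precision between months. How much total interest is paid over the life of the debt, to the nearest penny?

Monthly rate r = 18.4%/12 = 1.53333% = 0.0153333.
Payoff takes n = ⌈−ln(1 − rB₀/P)/ln(1+r)⌉ = ⌈26.728⌉ = 27 payments; the last is £109.36.
Total paid = 26·£150.00 + £109.36 = £4,009.36.
Total interest = total paid − principal = £4,009.36 − £3,269.00 = £740.36.

£740.36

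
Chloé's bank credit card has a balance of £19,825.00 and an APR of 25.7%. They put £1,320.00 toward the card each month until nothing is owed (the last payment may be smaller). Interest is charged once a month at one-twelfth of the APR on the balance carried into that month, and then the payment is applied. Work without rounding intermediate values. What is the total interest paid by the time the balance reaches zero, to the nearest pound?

Monthly rate r = 25.7%/12 = 2.14167% = 0.0214167.
Payoff takes n = ⌈−ln(1 − rB₀/P)/ln(1+r)⌉ = ⌈18.315⌉ = 19 payments; the last is £418.52.
Total paid = 18·£1,320.00 + £418.52 = £24,178.52.
Total interest = total paid − principal = £24,178.52 − £19,825.00 = £4,353.52.

£4,354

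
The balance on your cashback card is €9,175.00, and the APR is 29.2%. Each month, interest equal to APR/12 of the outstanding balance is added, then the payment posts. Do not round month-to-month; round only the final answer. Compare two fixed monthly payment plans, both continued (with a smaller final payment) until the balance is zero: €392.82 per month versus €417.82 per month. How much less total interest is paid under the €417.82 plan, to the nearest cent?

Monthly rate r = 29.2%/12 = 2.43333% = 0.0243333.
At €392.82/mo: n = ⌈−ln(1 − rB₀/P)/ln(1+r)⌉ = 35 payments (last €371.25); total interest = total paid − €9,175.00 = €4,552.13.
At €417.82/mo: 32 payments (last €331.02); total interest €4,108.44.
Interest saved = €4,552.13 − €4,108.44 = €443.69.

€443.69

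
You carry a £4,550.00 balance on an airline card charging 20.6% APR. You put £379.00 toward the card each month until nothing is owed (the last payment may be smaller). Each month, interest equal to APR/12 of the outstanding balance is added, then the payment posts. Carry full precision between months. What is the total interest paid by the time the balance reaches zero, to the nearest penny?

Monthly rate r = 20.6%/12 = 1.71667% = 0.0171667.
Payoff takes n = ⌈−ln(1 − rB₀/P)/ln(1+r)⌉ = ⌈13.559⌉ = 14 payments; the last is £212.62.
Total paid = 13·£379.00 + £212.62 = £5,139.62.
Total interest = total paid − principal = £5,139.62 − £4,550.00 = £589.62.

£589.62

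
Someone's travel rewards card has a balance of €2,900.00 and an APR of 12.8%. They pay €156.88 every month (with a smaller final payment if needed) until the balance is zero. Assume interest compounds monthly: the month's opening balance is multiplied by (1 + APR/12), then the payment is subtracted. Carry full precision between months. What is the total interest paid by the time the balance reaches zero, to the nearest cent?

Monthly rate r = 12.8%/12 = 1.06667% = 0.0106667.
Payoff takes n = ⌈−ln(1 − rB₀/P)/ln(1+r)⌉ = ⌈20.699⌉ = 21 payments; the last is €109.87.
Total paid = 20·€156.88 + €109.87 = €3,247.47.
Total interest = total paid − principal = €3,247.47 − €2,900.00 = €347.47.

€347.47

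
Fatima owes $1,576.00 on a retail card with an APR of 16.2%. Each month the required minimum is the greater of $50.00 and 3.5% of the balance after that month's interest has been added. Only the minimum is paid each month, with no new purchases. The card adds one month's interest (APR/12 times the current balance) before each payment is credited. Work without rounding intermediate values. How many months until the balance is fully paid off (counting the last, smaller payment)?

Monthly rate r = 16.2%/12 = 1.35% = 0.0135.
While 3.5% of the post-interest balance exceeds $50.00, each month B ← (B·(1+r))·(1 − 0.035), i.e. B shrinks by the factor (1+r)·0.965 = 0.97803.
This holds for months 1–6. Entering month 7 the balance is $1,379.31; 3.5% of the post-interest balance is now below $50.00, so the flat $50.00 minimum applies from here.
From month 7 a fixed $50.00 at rate r clears $1,379.31 in 35 more payments. Total: 6 + 35 = 41 months.

41 months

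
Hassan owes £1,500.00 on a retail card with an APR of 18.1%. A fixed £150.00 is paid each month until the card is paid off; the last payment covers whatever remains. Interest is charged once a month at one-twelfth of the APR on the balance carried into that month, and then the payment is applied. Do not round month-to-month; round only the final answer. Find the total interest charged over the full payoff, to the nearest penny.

£138.28

Monthly rate r = 18.1%/12 = 1.50833% = 0.0150833.
Payoff takes n = ⌈−ln(1 − rB₀/P)/ln(1+r)⌉ = ⌈10.921⌉ = 11 payments; the last is £138.28.
Total paid = 10·£150.00 + £138.28 = £1,638.28.
Total interest = total paid − principal = £1,638.28 − £1,500.00 = £138.28.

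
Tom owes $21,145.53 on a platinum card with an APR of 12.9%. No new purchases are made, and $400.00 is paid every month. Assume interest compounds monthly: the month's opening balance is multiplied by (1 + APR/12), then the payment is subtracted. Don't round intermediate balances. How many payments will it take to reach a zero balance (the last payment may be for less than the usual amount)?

Monthly rate r = 12.9%/12 = 1.075% = 0.01075.
Recurrence: B ← B·(1+r) − $400.00.
Month 1: interest $227.31; balance after payment $20,972.84.
Month 2: interest $225.46; balance after payment $20,798.30.
Closed form: n = −ln(1 − rB₀/P)/ln(1+r) = −ln(0.43171)/ln(1.01075) ≈ 78.558, so the balance reaches zero during payment 79.

79 payments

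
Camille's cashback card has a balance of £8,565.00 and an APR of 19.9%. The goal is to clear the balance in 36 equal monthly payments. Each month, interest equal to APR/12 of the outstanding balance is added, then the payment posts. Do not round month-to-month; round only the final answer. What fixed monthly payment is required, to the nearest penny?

£317.87

Monthly rate r = 19.9%/12 = 1.65833% = 0.0165833.
Level-payment amortization: P = B₀·r / (1 − (1+r)^(−n)) = 8565.00·0.0165833 / (1 − 1.01658^(−36)).
Denominator 1 − (1+r)^(−36) = 0.446837755.
P = 142.036 / 0.446837755 ≈ 317.87.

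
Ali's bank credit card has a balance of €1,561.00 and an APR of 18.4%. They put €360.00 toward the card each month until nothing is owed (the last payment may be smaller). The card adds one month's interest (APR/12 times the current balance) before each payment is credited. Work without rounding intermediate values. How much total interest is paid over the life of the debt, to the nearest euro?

€67

Monthly rate r = 18.4%/12 = 1.53333% = 0.0153333.
Payoff takes n = ⌈−ln(1 − rB₀/P)/ln(1+r)⌉ = ⌈4.521⌉ = 5 payments; the last is €188.35.
Total paid = 4·€360.00 + €188.35 = €1,628.35.
Total interest = total paid − principal = €1,628.35 − €1,561.00 = €67.35.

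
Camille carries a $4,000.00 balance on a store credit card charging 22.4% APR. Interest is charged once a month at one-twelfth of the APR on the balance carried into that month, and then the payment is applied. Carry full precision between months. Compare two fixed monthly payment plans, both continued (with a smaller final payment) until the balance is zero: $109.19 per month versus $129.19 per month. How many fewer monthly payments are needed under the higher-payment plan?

Monthly rate r = 22.4%/12 = 1.86667% = 0.0186667.
At $109.19/mo: n = ⌈−ln(1 − rB₀/P)/ln(1+r)⌉ = 63 payments (last $28.47); total interest = total paid − $4,000.00 = $2,798.25.
At $129.19/mo: 47 payments (last $83.43); total interest $2,026.17.
Payments saved = 63 − 47 = 16.

16 fewer payments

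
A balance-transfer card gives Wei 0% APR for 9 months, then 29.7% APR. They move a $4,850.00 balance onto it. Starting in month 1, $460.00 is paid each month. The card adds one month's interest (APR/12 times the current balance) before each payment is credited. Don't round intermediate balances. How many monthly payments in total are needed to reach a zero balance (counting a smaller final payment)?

Promo months 1–9 at r₀ = 0%/12 = 0; months 10+ at r₁ = 29.7%/12 = 0.02475.
After month 9 (no interest yet): B = $4,850.00 − 9·$460.00 = $710.00.
Then at r₁ with $460.00/mo: n₂ = −ln(1 − r₁·B/P)/ln(1+r₁) ≈ 1.59 → 2 more payments.

11 months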